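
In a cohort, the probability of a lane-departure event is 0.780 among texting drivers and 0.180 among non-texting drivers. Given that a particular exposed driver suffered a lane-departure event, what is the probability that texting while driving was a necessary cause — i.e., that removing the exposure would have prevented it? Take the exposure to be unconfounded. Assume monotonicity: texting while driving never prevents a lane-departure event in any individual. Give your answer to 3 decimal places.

Let p₁ = 0.78, p₀ = 0.18.
Under exogeneity and monotonicity, PN = (p₁ − p₀) / p₁.
PN = (0.78 − 0.18) / 0.78 = 0.6 / 0.78 ≈ 0.7692

PN ≈ 0.769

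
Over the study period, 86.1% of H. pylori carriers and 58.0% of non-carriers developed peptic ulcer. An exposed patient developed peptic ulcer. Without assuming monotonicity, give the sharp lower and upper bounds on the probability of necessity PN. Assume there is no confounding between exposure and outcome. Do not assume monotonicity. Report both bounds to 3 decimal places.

p₁ = 0.861, p₀ = 0.58.
Under exogeneity alone the bounds on PN are max{0,(p₁−p₀)/p₁} ≤ PN ≤ min{1,(1−p₀)/p₁}.
  lower = (p₁ − p₀)/p₁ = 0.281 / 0.861 ≈ 0.3264
  upper = min{1, (1 − p₀)/p₁} = 0.42 / 0.861 ≈ 0.4878

0.326 ≤ PN ≤ 0.488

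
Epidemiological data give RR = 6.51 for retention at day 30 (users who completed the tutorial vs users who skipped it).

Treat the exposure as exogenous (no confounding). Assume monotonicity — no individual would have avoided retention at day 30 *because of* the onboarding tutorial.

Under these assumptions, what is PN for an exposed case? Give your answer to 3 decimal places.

Under exogeneity and monotonicity, PN = (RR − 1) / RR = 1 − 1/RR.
PN = (6.51 − 1) / 6.51 = 5.51 / 6.51 ≈ 0.8464

PN ≈ 0.846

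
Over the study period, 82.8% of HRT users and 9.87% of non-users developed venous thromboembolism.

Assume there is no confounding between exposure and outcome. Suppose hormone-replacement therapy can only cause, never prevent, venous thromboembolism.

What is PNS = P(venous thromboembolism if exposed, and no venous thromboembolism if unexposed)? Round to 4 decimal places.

p₁ = 0.828, p₀ = 0.0987.
Under exogeneity and monotonicity, PNS = p₁ − p₀.
PNS = 0.828 − 0.0987 = 0.7293

PNS ≈ 0.7293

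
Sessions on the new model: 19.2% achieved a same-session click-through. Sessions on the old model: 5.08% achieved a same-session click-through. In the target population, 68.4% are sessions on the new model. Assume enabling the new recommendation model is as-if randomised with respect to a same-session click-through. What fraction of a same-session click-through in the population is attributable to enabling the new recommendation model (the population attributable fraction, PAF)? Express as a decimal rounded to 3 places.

PAF ≈ 0.655

p₁ = 0.192, p₀ = 0.0508.
Overall risk P(Y=1) = π·p₁ + (1−π)·p₀ = 0.684×0.192 + 0.316×0.0508 = 0.14738.
Under exogeneity, PAF = [P(Y=1) − p₀] / P(Y=1).
PAF = (0.14738 − 0.0508) / 0.14738 ≈ 0.6553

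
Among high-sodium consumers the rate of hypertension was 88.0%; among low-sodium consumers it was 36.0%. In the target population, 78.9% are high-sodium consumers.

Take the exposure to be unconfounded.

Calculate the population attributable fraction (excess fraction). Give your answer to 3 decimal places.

PAF ≈ 0.533

p₁ = 0.88, p₀ = 0.36.
Overall risk P(Y=1) = π·p₁ + (1−π)·p₀ = 0.789×0.88 + 0.211×0.36 = 0.77028.
Under exogeneity, PAF = [P(Y=1) − p₀] / P(Y=1).
PAF = (0.77028 − 0.36) / 0.77028 ≈ 0.5326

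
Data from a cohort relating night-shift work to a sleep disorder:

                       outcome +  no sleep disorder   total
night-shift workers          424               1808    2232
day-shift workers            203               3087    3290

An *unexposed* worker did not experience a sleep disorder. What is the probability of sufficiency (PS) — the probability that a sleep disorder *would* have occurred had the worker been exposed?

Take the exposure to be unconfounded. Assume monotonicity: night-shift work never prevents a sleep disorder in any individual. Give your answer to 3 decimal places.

p₁ = P(outcome | exposed) = 424/2232 = 0.18996
p₀ = P(outcome | unexposed) = 203/3290 = 0.061702
Under exogeneity and monotonicity, PS = (p₁ − p₀)/(1 − p₀).
PS = (0.18996 − 0.061702) / 0.9383 ≈ 0.1367

PS ≈ 0.137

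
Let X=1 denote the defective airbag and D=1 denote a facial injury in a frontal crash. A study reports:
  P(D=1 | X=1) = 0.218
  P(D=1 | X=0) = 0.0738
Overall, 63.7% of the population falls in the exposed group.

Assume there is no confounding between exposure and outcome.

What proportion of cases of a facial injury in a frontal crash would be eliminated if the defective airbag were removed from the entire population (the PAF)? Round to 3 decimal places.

PAF ≈ 0.554

Let p₁ = 0.218, p₀ = 0.0738.
Overall risk P(Y=1) = π·p₁ + (1−π)·p₀ = 0.637×0.218 + 0.363×0.0738 = 0.16566.
Under exogeneity, PAF = [P(Y=1) − p₀] / P(Y=1).
PAF = (0.16566 − 0.0738) / 0.16566 ≈ 0.5545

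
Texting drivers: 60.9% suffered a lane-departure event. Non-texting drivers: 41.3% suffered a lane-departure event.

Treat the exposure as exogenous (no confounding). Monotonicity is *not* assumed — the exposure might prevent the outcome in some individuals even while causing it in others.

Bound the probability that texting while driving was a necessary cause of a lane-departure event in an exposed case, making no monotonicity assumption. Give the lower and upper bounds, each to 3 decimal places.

0.322 ≤ PN ≤ 0.964

p₁ = 0.609, p₀ = 0.413.
Under exogeneity alone the bounds on PN are max{0,(p₁−p₀)/p₁} ≤ PN ≤ min{1,(1−p₀)/p₁}.
  lower = (p₁ − p₀)/p₁ = 0.196 / 0.609 ≈ 0.3218
  upper = min{1, (1 − p₀)/p₁} = 0.587 / 0.609 ≈ 0.9639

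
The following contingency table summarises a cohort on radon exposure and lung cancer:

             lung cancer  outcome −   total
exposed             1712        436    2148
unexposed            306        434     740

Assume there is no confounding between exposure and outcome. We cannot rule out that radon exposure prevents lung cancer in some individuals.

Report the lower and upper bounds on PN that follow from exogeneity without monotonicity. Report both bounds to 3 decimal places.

p₁ = P(outcome | exposed) = 1712/2148 = 0.79702
p₀ = P(outcome | unexposed) = 306/740 = 0.41351
Under exogeneity alone the bounds on PN are max{0,(p₁−p₀)/p₁} ≤ PN ≤ min{1,(1−p₀)/p₁}.
  lower = (p₁ − p₀)/p₁ = 0.38351 / 0.79702 ≈ 0.4812
  upper = min{1, (1 − p₀)/p₁} = 0.58649 / 0.79702 ≈ 0.7358

0.481 ≤ PN ≤ 0.736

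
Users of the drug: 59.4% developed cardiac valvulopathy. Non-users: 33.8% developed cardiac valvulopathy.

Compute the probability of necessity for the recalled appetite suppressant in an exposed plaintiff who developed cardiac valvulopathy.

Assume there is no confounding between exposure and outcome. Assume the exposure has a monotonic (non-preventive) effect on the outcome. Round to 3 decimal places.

p₁ = 0.594, p₀ = 0.338.
Under exogeneity and monotonicity, PN = (p₁ − p₀) / p₁.
PN = (0.594 − 0.338) / 0.594 = 0.256 / 0.594 ≈ 0.4310

PN ≈ 0.431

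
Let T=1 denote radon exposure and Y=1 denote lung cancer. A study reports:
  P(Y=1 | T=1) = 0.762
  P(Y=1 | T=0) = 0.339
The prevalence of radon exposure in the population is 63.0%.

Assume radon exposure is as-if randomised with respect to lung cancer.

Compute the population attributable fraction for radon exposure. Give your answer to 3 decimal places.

PAF ≈ 0.440

Let p₁ = 0.762, p₀ = 0.339.
Overall risk P(Y=1) = π·p₁ + (1−π)·p₀ = 0.63×0.762 + 0.37×0.339 = 0.60549.
Under exogeneity, PAF = [P(Y=1) − p₀] / P(Y=1).
PAF = (0.60549 − 0.339) / 0.60549 ≈ 0.4401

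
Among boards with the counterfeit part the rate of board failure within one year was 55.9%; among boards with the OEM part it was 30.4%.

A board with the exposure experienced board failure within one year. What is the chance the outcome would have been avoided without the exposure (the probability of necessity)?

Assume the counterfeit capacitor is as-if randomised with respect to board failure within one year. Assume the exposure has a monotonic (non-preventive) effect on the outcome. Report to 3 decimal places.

PN ≈ 0.456

p₁ = 0.559, p₀ = 0.304.
Under exogeneity and monotonicity, PN = (p₁ − p₀) / p₁.
PN = (0.559 − 0.304) / 0.559 = 0.255 / 0.559 ≈ 0.4562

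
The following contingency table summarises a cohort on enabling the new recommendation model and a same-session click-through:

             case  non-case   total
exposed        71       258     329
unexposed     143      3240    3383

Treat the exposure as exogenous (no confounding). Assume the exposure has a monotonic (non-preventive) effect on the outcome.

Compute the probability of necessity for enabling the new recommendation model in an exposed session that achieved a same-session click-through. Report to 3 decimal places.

PN ≈ 0.804

p₁ = P(outcome | exposed) = 71/329 = 0.21581
p₀ = P(outcome | unexposed) = 143/3383 = 0.04227
Under exogeneity and monotonicity, PN = (p₁ − p₀) / p₁.
PN = (0.21581 − 0.04227) / 0.21581 = 0.17354 / 0.21581 ≈ 0.8041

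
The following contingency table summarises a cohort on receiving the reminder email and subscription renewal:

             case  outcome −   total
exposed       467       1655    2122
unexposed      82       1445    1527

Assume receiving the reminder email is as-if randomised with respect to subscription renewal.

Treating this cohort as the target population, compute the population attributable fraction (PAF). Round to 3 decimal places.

PAF ≈ 0.643

p₁ = P(outcome | exposed) = 467/2122 = 0.22008
p₀ = P(outcome | unexposed) = 82/1527 = 0.0537
Exposure prevalence π = 2122/3649 = 0.58153; overall risk P(Y=1) = 0.15045.
Under exogeneity, PAF = [P(Y=1) − p₀]/P(Y=1).
PAF = (0.15045 − 0.0537) / 0.15045 ≈ 0.6431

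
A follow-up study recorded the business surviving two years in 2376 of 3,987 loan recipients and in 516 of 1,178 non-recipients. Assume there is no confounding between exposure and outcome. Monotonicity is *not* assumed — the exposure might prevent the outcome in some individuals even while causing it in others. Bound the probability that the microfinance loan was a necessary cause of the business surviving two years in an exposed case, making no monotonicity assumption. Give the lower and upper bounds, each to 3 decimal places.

0.265 ≤ PN ≤ 0.943

p₁ = P(outcome | exposed) = 2376/3987 = 0.59594
p₀ = P(outcome | unexposed) = 516/1178 = 0.43803
Under exogeneity alone the bounds on PN are max{0,(p₁−p₀)/p₁} ≤ PN ≤ min{1,(1−p₀)/p₁}.
  lower = (p₁ − p₀)/p₁ = 0.15791 / 0.59594 ≈ 0.2650
  upper = min{1, (1 − p₀)/p₁} = 0.56197 / 0.59594 ≈ 0.9430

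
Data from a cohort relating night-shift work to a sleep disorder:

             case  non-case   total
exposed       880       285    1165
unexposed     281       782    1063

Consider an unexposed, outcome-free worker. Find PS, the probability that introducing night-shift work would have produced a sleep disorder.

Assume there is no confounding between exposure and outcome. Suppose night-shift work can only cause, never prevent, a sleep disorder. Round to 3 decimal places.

PS ≈ 0.667

p₁ = P(outcome | exposed) = 880/1165 = 0.75536
p₀ = P(outcome | unexposed) = 281/1063 = 0.26435
Under exogeneity and monotonicity, PS = (p₁ − p₀) / (1 − p₀).
PS = (0.75536 − 0.26435) / (1 − 0.26435) = 0.49102 / 0.73565 ≈ 0.6675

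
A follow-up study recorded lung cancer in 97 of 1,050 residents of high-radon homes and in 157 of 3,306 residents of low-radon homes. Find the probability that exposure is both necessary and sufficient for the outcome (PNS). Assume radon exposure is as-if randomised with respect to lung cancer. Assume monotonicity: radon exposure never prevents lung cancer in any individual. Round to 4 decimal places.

PNS ≈ 0.0449

p₁ = P(outcome | exposed) = 97/1050 = 0.092381
p₀ = P(outcome | unexposed) = 157/3306 = 0.047489
Under exogeneity and monotonicity, PNS = p₁ − p₀.
PNS = 0.092381 − 0.047489 = 0.044892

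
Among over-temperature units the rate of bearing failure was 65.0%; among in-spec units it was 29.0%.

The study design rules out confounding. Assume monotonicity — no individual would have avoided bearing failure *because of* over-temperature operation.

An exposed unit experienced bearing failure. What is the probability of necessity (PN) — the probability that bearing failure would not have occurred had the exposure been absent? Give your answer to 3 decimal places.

p₁ = 0.65, p₀ = 0.29.
Under exogeneity and monotonicity, PN = (p₁ − p₀) / p₁.
PN = (0.65 − 0.29) / 0.65 = 0.36 / 0.65 ≈ 0.5538

PN ≈ 0.554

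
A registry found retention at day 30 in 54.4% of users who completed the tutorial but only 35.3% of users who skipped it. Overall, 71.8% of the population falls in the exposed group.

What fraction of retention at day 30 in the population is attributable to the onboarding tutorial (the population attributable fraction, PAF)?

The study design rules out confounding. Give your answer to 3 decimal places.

PAF ≈ 0.280

p₁ = 0.544, p₀ = 0.353.
Overall risk P(Y=1) = π·p₁ + (1−π)·p₀ = 0.718×0.544 + 0.282×0.353 = 0.49014.
Under exogeneity, PAF = [P(Y=1) − p₀] / P(Y=1).
PAF = (0.49014 − 0.353) / 0.49014 ≈ 0.2798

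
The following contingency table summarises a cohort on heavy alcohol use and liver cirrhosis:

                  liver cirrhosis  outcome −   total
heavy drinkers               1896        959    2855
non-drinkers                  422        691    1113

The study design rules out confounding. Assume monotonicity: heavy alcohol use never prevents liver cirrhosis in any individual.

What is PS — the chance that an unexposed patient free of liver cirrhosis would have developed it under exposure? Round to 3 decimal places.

p₁ = P(outcome | exposed) = 1896/2855 = 0.6641
p₀ = P(outcome | unexposed) = 422/1113 = 0.37916
Under exogeneity and monotonicity, PS = (p₁ − p₀) / (1 − p₀).
PS = (0.6641 − 0.37916) / (1 − 0.37916) = 0.28494 / 0.62084 ≈ 0.4590

PS ≈ 0.459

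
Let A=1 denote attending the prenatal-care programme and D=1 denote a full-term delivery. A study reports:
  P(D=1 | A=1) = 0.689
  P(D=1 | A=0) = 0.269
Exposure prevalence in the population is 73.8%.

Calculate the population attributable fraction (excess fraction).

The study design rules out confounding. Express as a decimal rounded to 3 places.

PAF ≈ 0.535

Let p₁ = 0.689, p₀ = 0.269.
Overall risk P(Y=1) = π·p₁ + (1−π)·p₀ = 0.738×0.689 + 0.262×0.269 = 0.57896.
Under exogeneity, PAF = [P(Y=1) − p₀] / P(Y=1).
PAF = (0.57896 − 0.269) / 0.57896 ≈ 0.5354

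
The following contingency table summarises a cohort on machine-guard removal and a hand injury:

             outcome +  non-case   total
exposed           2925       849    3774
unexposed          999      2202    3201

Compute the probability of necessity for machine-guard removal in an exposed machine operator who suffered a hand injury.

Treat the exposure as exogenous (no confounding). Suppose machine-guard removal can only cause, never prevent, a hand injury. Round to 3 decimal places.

PN ≈ 0.597

p₁ = P(outcome | exposed) = 2925/3774 = 0.77504
p₀ = P(outcome | unexposed) = 999/3201 = 0.31209
Under exogeneity and monotonicity, PN = (p₁ − p₀) / p₁.
PN = (0.77504 − 0.31209) / 0.77504 = 0.46295 / 0.77504 ≈ 0.5973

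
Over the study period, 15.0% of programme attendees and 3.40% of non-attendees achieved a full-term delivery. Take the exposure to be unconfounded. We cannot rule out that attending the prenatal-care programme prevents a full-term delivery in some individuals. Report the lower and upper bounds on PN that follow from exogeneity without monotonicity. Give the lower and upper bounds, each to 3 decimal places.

p₁ = 0.15, p₀ = 0.034.
Under exogeneity alone the bounds on PN are max{0,(p₁−p₀)/p₁} ≤ PN ≤ min{1,(1−p₀)/p₁}.
  lower = (p₁ − p₀)/p₁ = 0.116 / 0.15 ≈ 0.7733
  upper = min{1, (1 − p₀)/p₁} = 0.966 / 0.15 ≈ 6.4400 → capped at 1

0.773 ≤ PN ≤ 1.000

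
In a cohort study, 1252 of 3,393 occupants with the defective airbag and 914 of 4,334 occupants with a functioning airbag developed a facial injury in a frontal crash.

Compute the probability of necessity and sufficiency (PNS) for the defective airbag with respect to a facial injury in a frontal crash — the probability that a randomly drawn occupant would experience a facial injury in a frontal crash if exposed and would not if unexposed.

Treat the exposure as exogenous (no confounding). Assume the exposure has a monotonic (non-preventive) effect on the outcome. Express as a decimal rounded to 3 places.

PNS ≈ 0.158

p₁ = P(outcome | exposed) = 1252/3393 = 0.36899
p₀ = P(outcome | unexposed) = 914/4334 = 0.21089
Under exogeneity and monotonicity, PNS = p₁ − p₀.
PNS = 0.36899 − 0.21089 = 0.1581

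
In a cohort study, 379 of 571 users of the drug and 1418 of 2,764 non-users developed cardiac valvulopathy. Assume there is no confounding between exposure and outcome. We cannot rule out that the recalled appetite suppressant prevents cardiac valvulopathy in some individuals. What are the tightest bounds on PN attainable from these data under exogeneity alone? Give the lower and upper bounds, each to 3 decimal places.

0.227 ≤ PN ≤ 0.734

p₁ = P(outcome | exposed) = 379/571 = 0.66375
p₀ = P(outcome | unexposed) = 1418/2764 = 0.51302
Under exogeneity alone the bounds on PN are max{0,(p₁−p₀)/p₁} ≤ PN ≤ min{1,(1−p₀)/p₁}.
  lower = (p₁ − p₀)/p₁ = 0.15072 / 0.66375 ≈ 0.2271
  upper = min{1, (1 − p₀)/p₁} = 0.48698 / 0.66375 ≈ 0.7337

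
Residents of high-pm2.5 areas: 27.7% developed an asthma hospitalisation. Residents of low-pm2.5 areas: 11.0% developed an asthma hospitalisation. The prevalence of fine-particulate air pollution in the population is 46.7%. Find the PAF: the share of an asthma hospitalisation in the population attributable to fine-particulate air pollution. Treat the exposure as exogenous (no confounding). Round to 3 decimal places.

PAF ≈ 0.415

p₁ = 0.277, p₀ = 0.11.
Overall risk P(Y=1) = π·p₁ + (1−π)·p₀ = 0.467×0.277 + 0.533×0.11 = 0.18799.
Under exogeneity, PAF = [P(Y=1) − p₀] / P(Y=1).
PAF = (0.18799 − 0.11) / 0.18799 ≈ 0.4149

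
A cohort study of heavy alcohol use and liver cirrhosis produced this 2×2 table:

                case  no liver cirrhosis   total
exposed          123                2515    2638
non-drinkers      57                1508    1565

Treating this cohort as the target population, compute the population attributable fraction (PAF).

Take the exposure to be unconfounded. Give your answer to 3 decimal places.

PAF ≈ 0.150

p₁ = P(outcome | exposed) = 123/2638 = 0.046626
p₀ = P(outcome | unexposed) = 57/1565 = 0.036422
Exposure prevalence π = 2638/4203 = 0.62765; overall risk P(Y=1) = 0.042827.
Under exogeneity, PAF = [P(Y=1) − p₀]/P(Y=1).
PAF = (0.042827 − 0.036422) / 0.042827 ≈ 0.1496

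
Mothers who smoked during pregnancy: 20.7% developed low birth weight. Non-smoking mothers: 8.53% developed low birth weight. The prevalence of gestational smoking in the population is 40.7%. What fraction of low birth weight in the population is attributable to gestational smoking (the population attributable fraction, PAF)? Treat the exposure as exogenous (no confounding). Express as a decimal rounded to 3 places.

PAF ≈ 0.367

p₁ = 0.207, p₀ = 0.0853.
Overall risk P(Y=1) = π·p₁ + (1−π)·p₀ = 0.407×0.207 + 0.593×0.0853 = 0.13483.
Under exogeneity, PAF = [P(Y=1) − p₀] / P(Y=1).
PAF = (0.13483 − 0.0853) / 0.13483 ≈ 0.3674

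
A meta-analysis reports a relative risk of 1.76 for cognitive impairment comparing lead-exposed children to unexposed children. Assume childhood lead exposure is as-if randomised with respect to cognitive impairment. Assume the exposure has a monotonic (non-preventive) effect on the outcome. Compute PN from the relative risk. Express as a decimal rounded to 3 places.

PN ≈ 0.432

Under exogeneity and monotonicity, PN = (RR − 1) / RR = 1 − 1/RR.
PN = (1.76 − 1) / 1.76 = 0.76 / 1.76 ≈ 0.4318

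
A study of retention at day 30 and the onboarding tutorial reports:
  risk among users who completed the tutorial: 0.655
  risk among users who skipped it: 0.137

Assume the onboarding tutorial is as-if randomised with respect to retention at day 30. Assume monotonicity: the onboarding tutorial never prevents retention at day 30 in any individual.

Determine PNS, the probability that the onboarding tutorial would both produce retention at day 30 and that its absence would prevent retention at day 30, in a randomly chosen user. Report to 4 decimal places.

PNS ≈ 0.5180

Let p₁ = 0.655, p₀ = 0.137.
Under exogeneity and monotonicity, PNS = p₁ − p₀.
PNS = 0.655 − 0.137 = 0.518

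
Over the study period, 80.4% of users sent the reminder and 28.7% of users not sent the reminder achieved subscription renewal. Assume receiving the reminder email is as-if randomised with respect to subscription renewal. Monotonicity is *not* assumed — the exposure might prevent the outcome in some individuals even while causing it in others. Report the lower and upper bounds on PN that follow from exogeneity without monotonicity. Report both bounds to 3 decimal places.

0.643 ≤ PN ≤ 0.887

p₁ = 0.804, p₀ = 0.287.
Under exogeneity alone the bounds on PN are max{0,(p₁−p₀)/p₁} ≤ PN ≤ min{1,(1−p₀)/p₁}.
  lower = (p₁ − p₀)/p₁ = 0.517 / 0.804 ≈ 0.6430
  upper = min{1, (1 − p₀)/p₁} = 0.713 / 0.804 ≈ 0.8868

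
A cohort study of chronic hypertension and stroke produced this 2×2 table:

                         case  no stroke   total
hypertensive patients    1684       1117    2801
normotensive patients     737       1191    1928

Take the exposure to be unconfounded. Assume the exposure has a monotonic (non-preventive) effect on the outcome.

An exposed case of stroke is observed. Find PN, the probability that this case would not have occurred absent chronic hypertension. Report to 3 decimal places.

p₁ = P(outcome | exposed) = 1684/2801 = 0.60121
p₀ = P(outcome | unexposed) = 737/1928 = 0.38226
Under exogeneity and monotonicity, PN = (p₁ − p₀) / p₁.
PN = (0.60121 − 0.38226) / 0.60121 = 0.21895 / 0.60121 ≈ 0.3642

PN ≈ 0.364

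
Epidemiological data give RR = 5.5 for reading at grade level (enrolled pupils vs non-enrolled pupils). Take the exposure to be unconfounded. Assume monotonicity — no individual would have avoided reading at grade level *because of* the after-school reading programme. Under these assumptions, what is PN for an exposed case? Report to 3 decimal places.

PN ≈ 0.818

Under exogeneity and monotonicity, PN = (RR − 1) / RR = 1 − 1/RR.
PN = (5.5 − 1) / 5.5 = 4.5 / 5.5 ≈ 0.8182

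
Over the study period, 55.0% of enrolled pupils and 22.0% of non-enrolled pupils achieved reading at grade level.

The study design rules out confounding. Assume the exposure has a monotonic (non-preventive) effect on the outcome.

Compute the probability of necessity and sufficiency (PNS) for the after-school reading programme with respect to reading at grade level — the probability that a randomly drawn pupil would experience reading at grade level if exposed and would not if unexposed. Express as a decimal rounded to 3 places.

PNS ≈ 0.330

p₁ = 0.55, p₀ = 0.22.
Under exogeneity and monotonicity, PNS = p₁ − p₀.
PNS = 0.55 − 0.22 = 0.33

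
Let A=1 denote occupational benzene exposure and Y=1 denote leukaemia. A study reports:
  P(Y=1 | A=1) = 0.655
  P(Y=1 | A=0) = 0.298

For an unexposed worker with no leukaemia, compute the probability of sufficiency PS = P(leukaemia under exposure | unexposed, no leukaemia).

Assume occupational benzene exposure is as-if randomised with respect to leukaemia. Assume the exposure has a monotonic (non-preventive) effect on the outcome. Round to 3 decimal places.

PS ≈ 0.509

Let p₁ = 0.655, p₀ = 0.298.
Under exogeneity and monotonicity, PS = (p₁ − p₀) / (1 − p₀).
PS = (0.655 − 0.298) / (1 − 0.298) = 0.357 / 0.702 ≈ 0.5085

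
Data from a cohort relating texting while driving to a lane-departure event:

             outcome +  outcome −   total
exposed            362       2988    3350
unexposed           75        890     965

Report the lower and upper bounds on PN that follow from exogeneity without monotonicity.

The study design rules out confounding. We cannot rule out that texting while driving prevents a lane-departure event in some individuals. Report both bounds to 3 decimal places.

p₁ = P(outcome | exposed) = 362/3350 = 0.10806
p₀ = P(outcome | unexposed) = 75/965 = 0.07772
Under exogeneity alone the bounds on PN are max{0,(p₁−p₀)/p₁} ≤ PN ≤ min{1,(1−p₀)/p₁}.
  lower = (p₁ − p₀)/p₁ = 0.030339 / 0.10806 ≈ 0.2808
  upper = min{1, (1 − p₀)/p₁} = 0.92228 / 0.10806 ≈ 8.5349 → capped at 1

0.281 ≤ PN ≤ 1.000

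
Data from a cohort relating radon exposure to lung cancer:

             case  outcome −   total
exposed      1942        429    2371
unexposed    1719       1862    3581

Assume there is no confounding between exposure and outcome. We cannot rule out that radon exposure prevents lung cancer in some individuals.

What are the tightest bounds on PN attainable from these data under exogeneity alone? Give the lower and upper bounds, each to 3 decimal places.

p₁ = P(outcome | exposed) = 1942/2371 = 0.81906
p₀ = P(outcome | unexposed) = 1719/3581 = 0.48003
Under exogeneity alone the bounds on PN are max{0,(p₁−p₀)/p₁} ≤ PN ≤ min{1,(1−p₀)/p₁}.
  lower = (p₁ − p₀)/p₁ = 0.33903 / 0.81906 ≈ 0.4139
  upper = min{1, (1 − p₀)/p₁} = 0.51997 / 0.81906 ≈ 0.6348

0.414 ≤ PN ≤ 0.635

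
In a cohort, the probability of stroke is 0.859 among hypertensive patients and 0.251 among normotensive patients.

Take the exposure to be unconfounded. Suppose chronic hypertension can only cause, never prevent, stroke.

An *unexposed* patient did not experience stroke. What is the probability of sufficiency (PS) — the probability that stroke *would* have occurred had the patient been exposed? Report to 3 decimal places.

Let p₁ = 0.859, p₀ = 0.251.
Under exogeneity and monotonicity, PS = (p₁ − p₀) / (1 − p₀).
PS = (0.859 − 0.251) / (1 − 0.251) = 0.608 / 0.749 ≈ 0.8117

PS ≈ 0.812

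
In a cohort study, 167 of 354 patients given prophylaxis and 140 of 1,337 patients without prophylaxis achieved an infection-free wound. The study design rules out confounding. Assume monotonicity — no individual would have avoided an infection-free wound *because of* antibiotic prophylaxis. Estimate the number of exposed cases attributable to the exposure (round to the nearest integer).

about 130 cases

p₁ = P(outcome | exposed) = 167/354 = 0.47175
p₀ = P(outcome | unexposed) = 140/1337 = 0.10471
PN = (p₁ − p₀)/p₁ = (0.47175 − 0.10471) / 0.47175 ≈ 0.77804.
Attributable cases ≈ PN × (exposed cases) = 0.77804 × 167 ≈ 129.93.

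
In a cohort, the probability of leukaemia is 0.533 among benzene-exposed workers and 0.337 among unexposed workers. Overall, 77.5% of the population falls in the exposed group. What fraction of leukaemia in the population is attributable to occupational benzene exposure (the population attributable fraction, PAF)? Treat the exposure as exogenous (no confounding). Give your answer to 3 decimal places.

Let p₁ = 0.533, p₀ = 0.337.
Overall risk P(Y=1) = π·p₁ + (1−π)·p₀ = 0.775×0.533 + 0.225×0.337 = 0.4889.
Under exogeneity, PAF = [P(Y=1) − p₀] / P(Y=1).
PAF = (0.4889 − 0.337) / 0.4889 ≈ 0.3107

PAF ≈ 0.311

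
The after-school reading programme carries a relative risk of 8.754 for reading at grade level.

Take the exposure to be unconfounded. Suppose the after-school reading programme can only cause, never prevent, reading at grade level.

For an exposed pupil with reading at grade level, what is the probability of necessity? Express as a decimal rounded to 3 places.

PN ≈ 0.886

Under exogeneity and monotonicity, PN = (RR − 1) / RR = 1 − 1/RR.
PN = (8.754 − 1) / 8.754 = 7.754 / 8.754 ≈ 0.8858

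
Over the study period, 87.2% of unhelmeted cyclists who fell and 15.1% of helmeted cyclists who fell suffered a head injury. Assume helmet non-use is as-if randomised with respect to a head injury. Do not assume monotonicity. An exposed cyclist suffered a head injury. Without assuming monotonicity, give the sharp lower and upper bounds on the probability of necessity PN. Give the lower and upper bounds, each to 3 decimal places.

0.827 ≤ PN ≤ 0.974

p₁ = 0.872, p₀ = 0.151.
Under exogeneity alone the bounds on PN are max{0,(p₁−p₀)/p₁} ≤ PN ≤ min{1,(1−p₀)/p₁}.
  lower = (p₁ − p₀)/p₁ = 0.721 / 0.872 ≈ 0.8268
  upper = min{1, (1 − p₀)/p₁} = 0.849 / 0.872 ≈ 0.9736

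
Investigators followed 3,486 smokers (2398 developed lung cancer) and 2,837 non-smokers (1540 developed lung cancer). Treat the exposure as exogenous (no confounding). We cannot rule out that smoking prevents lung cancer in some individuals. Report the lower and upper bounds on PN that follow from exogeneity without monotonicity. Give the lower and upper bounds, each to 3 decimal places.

p₁ = P(outcome | exposed) = 2398/3486 = 0.68789
p₀ = P(outcome | unexposed) = 1540/2837 = 0.54283
Under exogeneity alone the bounds on PN are max{0,(p₁−p₀)/p₁} ≤ PN ≤ min{1,(1−p₀)/p₁}.
  lower = (p₁ − p₀)/p₁ = 0.14507 / 0.68789 ≈ 0.2109
  upper = min{1, (1 − p₀)/p₁} = 0.45717 / 0.68789 ≈ 0.6646

0.211 ≤ PN ≤ 0.665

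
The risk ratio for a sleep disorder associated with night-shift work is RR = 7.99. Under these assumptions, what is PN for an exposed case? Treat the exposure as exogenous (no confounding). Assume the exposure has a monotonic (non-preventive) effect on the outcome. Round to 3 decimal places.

Under exogeneity and monotonicity, PN = (RR − 1) / RR = 1 − 1/RR.
PN = (7.99 − 1) / 7.99 = 6.99 / 7.99 ≈ 0.8748

PN ≈ 0.875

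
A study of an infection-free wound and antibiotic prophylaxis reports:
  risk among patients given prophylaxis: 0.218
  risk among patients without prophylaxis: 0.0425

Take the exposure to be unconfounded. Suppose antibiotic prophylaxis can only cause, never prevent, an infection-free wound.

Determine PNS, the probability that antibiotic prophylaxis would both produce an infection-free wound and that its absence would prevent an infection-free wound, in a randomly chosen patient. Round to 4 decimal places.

PNS ≈ 0.1755

Let p₁ = 0.218, p₀ = 0.0425.
Under exogeneity and monotonicity, PNS = p₁ − p₀.
PNS = 0.218 − 0.0425 = 0.1755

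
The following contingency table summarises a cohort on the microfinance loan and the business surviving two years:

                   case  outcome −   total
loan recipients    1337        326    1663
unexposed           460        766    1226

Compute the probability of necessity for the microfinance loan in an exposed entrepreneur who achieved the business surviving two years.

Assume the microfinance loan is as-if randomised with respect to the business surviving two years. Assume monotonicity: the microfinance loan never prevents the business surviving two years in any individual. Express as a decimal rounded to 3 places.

p₁ = P(outcome | exposed) = 1337/1663 = 0.80397
p₀ = P(outcome | unexposed) = 460/1226 = 0.3752
Under exogeneity and monotonicity, PN = (p₁ − p₀)/p₁.
PN = (0.80397 − 0.3752) / 0.80397 ≈ 0.5333

PN ≈ 0.533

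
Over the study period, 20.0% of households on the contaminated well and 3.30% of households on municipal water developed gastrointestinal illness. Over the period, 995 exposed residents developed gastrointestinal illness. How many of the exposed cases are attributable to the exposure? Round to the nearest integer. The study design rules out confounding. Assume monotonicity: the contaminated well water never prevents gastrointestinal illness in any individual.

about 831 cases

p₁ = 0.2, p₀ = 0.033.
PN = (p₁ − p₀)/p₁ = (0.2 − 0.033) / 0.2 ≈ 0.83500.
Attributable cases ≈ PN × (exposed cases) = 0.83500 × 995 ≈ 830.82.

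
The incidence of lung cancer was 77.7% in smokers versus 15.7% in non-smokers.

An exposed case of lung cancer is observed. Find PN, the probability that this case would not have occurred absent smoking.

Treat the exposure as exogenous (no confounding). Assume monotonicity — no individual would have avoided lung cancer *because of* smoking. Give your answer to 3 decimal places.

PN ≈ 0.798

p₁ = 0.777, p₀ = 0.157.
Under exogeneity and monotonicity, PN = (p₁ − p₀) / p₁.
PN = (0.777 − 0.157) / 0.777 = 0.62 / 0.777 ≈ 0.7979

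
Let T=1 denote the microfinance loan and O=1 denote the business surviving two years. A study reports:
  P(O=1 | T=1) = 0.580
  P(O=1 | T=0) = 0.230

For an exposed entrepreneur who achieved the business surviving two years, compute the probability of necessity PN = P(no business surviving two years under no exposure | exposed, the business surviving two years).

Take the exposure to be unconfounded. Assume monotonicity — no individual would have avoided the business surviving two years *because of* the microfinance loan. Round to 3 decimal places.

PN ≈ 0.603

Let p₁ = 0.58, p₀ = 0.23.
Under exogeneity and monotonicity, PN = (p₁ − p₀) / p₁.
PN = (0.58 − 0.23) / 0.58 = 0.35 / 0.58 ≈ 0.6034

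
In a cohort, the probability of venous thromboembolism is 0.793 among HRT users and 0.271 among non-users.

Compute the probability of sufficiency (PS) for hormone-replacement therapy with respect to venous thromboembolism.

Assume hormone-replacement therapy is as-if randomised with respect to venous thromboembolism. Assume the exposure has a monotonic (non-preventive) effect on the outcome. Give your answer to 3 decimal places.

PS ≈ 0.716

Let p₁ = 0.793, p₀ = 0.271.
Under exogeneity and monotonicity, PS = (p₁ − p₀) / (1 − p₀).
PS = (0.793 − 0.271) / (1 − 0.271) = 0.522 / 0.729 ≈ 0.7160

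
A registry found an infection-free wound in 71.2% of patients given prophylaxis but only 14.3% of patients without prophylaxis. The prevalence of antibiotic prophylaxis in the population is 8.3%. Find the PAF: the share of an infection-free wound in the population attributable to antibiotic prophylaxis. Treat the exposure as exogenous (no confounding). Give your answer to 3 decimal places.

p₁ = 0.712, p₀ = 0.143.
Overall risk P(Y=1) = π·p₁ + (1−π)·p₀ = 0.083×0.712 + 0.917×0.143 = 0.19023.
Under exogeneity, PAF = [P(Y=1) − p₀] / P(Y=1).
PAF = (0.19023 − 0.143) / 0.19023 ≈ 0.2483

PAF ≈ 0.248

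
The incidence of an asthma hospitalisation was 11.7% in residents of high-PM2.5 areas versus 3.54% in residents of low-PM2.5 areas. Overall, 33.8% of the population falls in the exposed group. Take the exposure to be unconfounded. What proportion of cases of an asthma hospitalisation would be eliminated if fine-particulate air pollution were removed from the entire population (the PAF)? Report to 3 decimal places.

PAF ≈ 0.438

p₁ = 0.117, p₀ = 0.0354.
Overall risk P(Y=1) = π·p₁ + (1−π)·p₀ = 0.338×0.117 + 0.662×0.0354 = 0.062981.
Under exogeneity, PAF = [P(Y=1) − p₀] / P(Y=1).
PAF = (0.062981 − 0.0354) / 0.062981 ≈ 0.4379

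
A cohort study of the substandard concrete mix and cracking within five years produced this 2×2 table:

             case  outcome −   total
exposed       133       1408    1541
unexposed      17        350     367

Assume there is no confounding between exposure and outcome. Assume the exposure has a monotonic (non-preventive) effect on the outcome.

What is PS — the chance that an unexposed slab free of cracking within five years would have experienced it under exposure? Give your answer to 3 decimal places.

p₁ = P(outcome | exposed) = 133/1541 = 0.086308
p₀ = P(outcome | unexposed) = 17/367 = 0.046322
Under exogeneity and monotonicity, PS = (p₁ − p₀)/(1 − p₀).
PS = (0.086308 − 0.046322) / 0.95368 ≈ 0.0419

PS ≈ 0.042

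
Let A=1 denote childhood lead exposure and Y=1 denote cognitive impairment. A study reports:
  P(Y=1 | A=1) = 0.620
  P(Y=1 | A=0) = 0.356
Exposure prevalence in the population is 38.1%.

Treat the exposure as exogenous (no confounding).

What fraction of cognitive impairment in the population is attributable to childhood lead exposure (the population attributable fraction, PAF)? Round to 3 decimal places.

PAF ≈ 0.220

Let p₁ = 0.62, p₀ = 0.356.
Overall risk P(Y=1) = π·p₁ + (1−π)·p₀ = 0.381×0.62 + 0.619×0.356 = 0.45658.
Under exogeneity, PAF = [P(Y=1) − p₀] / P(Y=1).
PAF = (0.45658 − 0.356) / 0.45658 ≈ 0.2203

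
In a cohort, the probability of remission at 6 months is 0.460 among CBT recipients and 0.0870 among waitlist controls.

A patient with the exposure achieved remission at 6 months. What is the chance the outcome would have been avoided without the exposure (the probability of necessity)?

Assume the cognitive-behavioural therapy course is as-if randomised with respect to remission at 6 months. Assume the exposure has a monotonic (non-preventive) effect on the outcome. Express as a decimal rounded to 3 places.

Let p₁ = 0.46, p₀ = 0.087.
Under exogeneity and monotonicity, PN = (p₁ − p₀) / p₁.
PN = (0.46 − 0.087) / 0.46 = 0.373 / 0.46 ≈ 0.8109

PN ≈ 0.811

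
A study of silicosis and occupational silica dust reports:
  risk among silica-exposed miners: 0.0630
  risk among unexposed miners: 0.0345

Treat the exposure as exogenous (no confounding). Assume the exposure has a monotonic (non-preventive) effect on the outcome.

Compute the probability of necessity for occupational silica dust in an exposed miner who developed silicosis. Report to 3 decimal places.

Let p₁ = 0.063, p₀ = 0.0345.
Under exogeneity and monotonicity, PN = (p₁ − p₀) / p₁.
PN = (0.063 − 0.0345) / 0.063 = 0.0285 / 0.063 ≈ 0.4524

PN ≈ 0.452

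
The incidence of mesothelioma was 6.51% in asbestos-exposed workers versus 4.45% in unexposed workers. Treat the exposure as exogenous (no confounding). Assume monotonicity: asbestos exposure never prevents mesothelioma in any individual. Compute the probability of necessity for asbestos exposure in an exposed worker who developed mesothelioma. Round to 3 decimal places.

PN ≈ 0.316

p₁ = 0.0651, p₀ = 0.0445.
Under exogeneity and monotonicity, PN = (p₁ − p₀) / p₁.
PN = (0.0651 − 0.0445) / 0.0651 = 0.0206 / 0.0651 ≈ 0.3164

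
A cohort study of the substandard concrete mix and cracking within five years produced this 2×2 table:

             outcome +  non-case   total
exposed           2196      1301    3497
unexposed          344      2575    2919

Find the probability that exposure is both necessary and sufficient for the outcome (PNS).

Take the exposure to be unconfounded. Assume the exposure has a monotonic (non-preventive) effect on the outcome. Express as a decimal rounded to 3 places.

PNS ≈ 0.510

p₁ = P(outcome | exposed) = 2196/3497 = 0.62797
p₀ = P(outcome | unexposed) = 344/2919 = 0.11785
Under exogeneity and monotonicity, PNS = p₁ − p₀.
PNS = 0.62797 − 0.11785 = 0.51012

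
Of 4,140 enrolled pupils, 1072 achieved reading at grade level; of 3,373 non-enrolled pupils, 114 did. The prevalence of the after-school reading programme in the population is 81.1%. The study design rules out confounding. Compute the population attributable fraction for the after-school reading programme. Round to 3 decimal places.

p₁ = P(outcome | exposed) = 1072/4140 = 0.25894
p₀ = P(outcome | unexposed) = 114/3373 = 0.033798
Overall risk P(Y=1) = π·p₁ + (1−π)·p₀ = 0.811×0.25894 + 0.189×0.033798 = 0.21639.
Under exogeneity, PAF = [P(Y=1) − p₀] / P(Y=1).
PAF = (0.21639 − 0.033798) / 0.21639 ≈ 0.8438

PAF ≈ 0.844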